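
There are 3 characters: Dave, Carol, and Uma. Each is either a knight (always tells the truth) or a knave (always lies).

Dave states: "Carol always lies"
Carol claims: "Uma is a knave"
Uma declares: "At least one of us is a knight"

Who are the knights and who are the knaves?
Dave is a knight.
Carol is a knave.
Uma is a knight.

Verification:
- Dave (knight) says "Carol always lies" - this is TRUE because Carol is a knave.
- Carol (knave) says "Uma is a knave" - this is FALSE (a lie) because Uma is a knight.
- Uma (knight) says "At least one of us is a knight" - this is TRUE because Dave and Uma are knights.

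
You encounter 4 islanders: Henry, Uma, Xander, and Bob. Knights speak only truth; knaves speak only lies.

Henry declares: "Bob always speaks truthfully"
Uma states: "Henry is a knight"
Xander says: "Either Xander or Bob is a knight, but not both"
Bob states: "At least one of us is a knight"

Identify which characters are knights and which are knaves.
Henry is a knave.
Uma is a knave.
Xander is a knave.
Bob is a knave.

Verification:
- Henry (knave) says "Bob always speaks truthfully" - this is FALSE (a lie) because Bob is a knave.
- Uma (knave) says "Henry is a knight" - this is FALSE (a lie) because Henry is a knave.
- Xander (knave) says "Either Xander or Bob is a knight, but not both" - this is FALSE (a lie) because Xander is a knave and Bob is a knave.
- Bob (knave) says "At least one of us is a knight" - this is FALSE (a lie) because no one is a knight.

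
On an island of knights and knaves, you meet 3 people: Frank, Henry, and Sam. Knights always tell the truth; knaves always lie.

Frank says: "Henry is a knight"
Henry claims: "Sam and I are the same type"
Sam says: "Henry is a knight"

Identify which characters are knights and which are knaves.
Frank is a knight.
Henry is a knight.
Sam is a knight.

Verification:
- Frank (knight) says "Henry is a knight" - this is TRUE because Henry is a knight.
- Henry (knight) says "Sam and I are the same type" - this is TRUE because Henry is a knight and Sam is a knight.
- Sam (knight) says "Henry is a knight" - this is TRUE because Henry is a knight.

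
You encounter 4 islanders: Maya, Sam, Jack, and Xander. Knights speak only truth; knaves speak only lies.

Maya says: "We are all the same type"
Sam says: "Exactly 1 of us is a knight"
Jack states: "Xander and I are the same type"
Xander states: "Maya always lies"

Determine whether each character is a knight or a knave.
Maya is a knave.
Sam is a knave.
Jack is a knight.
Xander is a knight.

Verification:
- Maya (knave) says "We are all the same type" - this is FALSE (a lie) because Jack and Xander are knights and Maya and Sam are knaves.
- Sam (knave) says "Exactly 1 of us is a knight" - this is FALSE (a lie) because there are 2 knights.
- Jack (knight) says "Xander and I are the same type" - this is TRUE because Jack is a knight and Xander is a knight.
- Xander (knight) says "Maya always lies" - this is TRUE because Maya is a knave.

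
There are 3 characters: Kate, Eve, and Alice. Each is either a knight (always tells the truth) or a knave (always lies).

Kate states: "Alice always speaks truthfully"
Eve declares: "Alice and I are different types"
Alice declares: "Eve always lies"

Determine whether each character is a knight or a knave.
Kate is a knave.
Eve is a knight.
Alice is a knave.

Verification:
- Kate (knave) says "Alice always speaks truthfully" - this is FALSE (a lie) because Alice is a knave.
- Eve (knight) says "Alice and I are different types" - this is TRUE because Eve is a knight and Alice is a knave.
- Alice (knave) says "Eve always lies" - this is FALSE (a lie) because Eve is a knight.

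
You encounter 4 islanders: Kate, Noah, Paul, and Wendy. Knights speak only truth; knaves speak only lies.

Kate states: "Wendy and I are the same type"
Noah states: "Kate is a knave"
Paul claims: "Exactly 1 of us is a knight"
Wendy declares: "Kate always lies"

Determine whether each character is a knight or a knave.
Kate is a knave.
Noah is a knight.
Paul is a knave.
Wendy is a knight.

Verification:
- Kate (knave) says "Wendy and I are the same type" - this is FALSE (a lie) because Kate is a knave and Wendy is a knight.
- Noah (knight) says "Kate is a knave" - this is TRUE because Kate is a knave.
- Paul (knave) says "Exactly 1 of us is a knight" - this is FALSE (a lie) because there are 2 knights.
- Wendy (knight) says "Kate always lies" - this is TRUE because Kate is a knave.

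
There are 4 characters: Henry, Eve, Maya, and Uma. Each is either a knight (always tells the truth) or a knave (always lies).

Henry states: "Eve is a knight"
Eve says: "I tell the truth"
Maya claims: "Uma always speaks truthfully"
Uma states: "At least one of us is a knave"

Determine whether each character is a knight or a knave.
Henry is a knave.
Eve is a knave.
Maya is a knight.
Uma is a knight.

Verification:
- Henry (knave) says "Eve is a knight" - this is FALSE (a lie) because Eve is a knave.
- Eve (knave) says "I tell the truth" - this is FALSE (a lie) because Eve is a knave.
- Maya (knight) says "Uma always speaks truthfully" - this is TRUE because Uma is a knight.
- Uma (knight) says "At least one of us is a knave" - this is TRUE because Henry and Eve are knaves.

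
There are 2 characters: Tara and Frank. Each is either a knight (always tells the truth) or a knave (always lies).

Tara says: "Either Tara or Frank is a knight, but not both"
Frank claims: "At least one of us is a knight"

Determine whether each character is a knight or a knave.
Tara is a knave.
Frank is a knave.

Verification:
- Tara (knave) says "Either Tara or Frank is a knight, but not both" - this is FALSE (a lie) because Tara is a knave and Frank is a knave.
- Frank (knave) says "At least one of us is a knight" - this is FALSE (a lie) because no one is a knight.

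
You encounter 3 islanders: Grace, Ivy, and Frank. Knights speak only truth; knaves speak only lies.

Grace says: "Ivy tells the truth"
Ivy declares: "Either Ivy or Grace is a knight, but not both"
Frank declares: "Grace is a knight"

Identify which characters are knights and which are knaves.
Grace is a knave.
Ivy is a knave.
Frank is a knave.

Verification:
- Grace (knave) says "Ivy tells the truth" - this is FALSE (a lie) because Ivy is a knave.
- Ivy (knave) says "Either Ivy or Grace is a knight, but not both" - this is FALSE (a lie) because Ivy is a knave and Grace is a knave.
- Frank (knave) says "Grace is a knight" - this is FALSE (a lie) because Grace is a knave.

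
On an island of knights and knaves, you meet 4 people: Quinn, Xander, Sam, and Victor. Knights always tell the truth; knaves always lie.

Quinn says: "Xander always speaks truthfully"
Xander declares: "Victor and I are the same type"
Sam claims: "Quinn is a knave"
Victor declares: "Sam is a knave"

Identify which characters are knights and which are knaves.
Quinn is a knight.
Xander is a knight.
Sam is a knave.
Victor is a knight.

Verification:
- Quinn (knight) says "Xander always speaks truthfully" - this is TRUE because Xander is a knight.
- Xander (knight) says "Victor and I are the same type" - this is TRUE because Xander is a knight and Victor is a knight.
- Sam (knave) says "Quinn is a knave" - this is FALSE (a lie) because Quinn is a knight.
- Victor (knight) says "Sam is a knave" - this is TRUE because Sam is a knave.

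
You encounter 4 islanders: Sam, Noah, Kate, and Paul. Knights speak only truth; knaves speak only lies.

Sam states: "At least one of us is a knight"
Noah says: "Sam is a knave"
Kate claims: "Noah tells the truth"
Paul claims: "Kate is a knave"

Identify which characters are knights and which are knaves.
Sam is a knight.
Noah is a knave.
Kate is a knave.
Paul is a knight.

Verification:
- Sam (knight) says "At least one of us is a knight" - this is TRUE because Sam and Paul are knights.
- Noah (knave) says "Sam is a knave" - this is FALSE (a lie) because Sam is a knight.
- Kate (knave) says "Noah tells the truth" - this is FALSE (a lie) because Noah is a knave.
- Paul (knight) says "Kate is a knave" - this is TRUE because Kate is a knave.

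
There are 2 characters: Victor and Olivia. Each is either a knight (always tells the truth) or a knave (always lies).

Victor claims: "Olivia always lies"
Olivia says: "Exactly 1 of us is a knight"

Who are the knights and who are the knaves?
Victor is a knave.
Olivia is a knight.

Verification:
- Victor (knave) says "Olivia always lies" - this is FALSE (a lie) because Olivia is a knight.
- Olivia (knight) says "Exactly 1 of us is a knight" - this is TRUE because there are 1 knights.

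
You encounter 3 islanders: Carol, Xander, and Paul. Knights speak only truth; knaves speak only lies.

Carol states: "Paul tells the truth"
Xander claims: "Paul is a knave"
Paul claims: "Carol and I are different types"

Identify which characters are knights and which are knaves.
Carol is a knave.
Xander is a knight.
Paul is a knave.

Verification:
- Carol (knave) says "Paul tells the truth" - this is FALSE (a lie) because Paul is a knave.
- Xander (knight) says "Paul is a knave" - this is TRUE because Paul is a knave.
- Paul (knave) says "Carol and I are different types" - this is FALSE (a lie) because Paul is a knave and Carol is a knave.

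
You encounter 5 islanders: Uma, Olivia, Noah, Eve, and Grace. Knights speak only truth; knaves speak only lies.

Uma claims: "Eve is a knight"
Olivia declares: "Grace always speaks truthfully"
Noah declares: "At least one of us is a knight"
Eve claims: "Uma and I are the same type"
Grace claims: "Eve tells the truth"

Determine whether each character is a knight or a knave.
Uma is a knight.
Olivia is a knight.
Noah is a knight.
Eve is a knight.
Grace is a knight.

Verification:
- Uma (knight) says "Eve is a knight" - this is TRUE because Eve is a knight.
- Olivia (knight) says "Grace always speaks truthfully" - this is TRUE because Grace is a knight.
- Noah (knight) says "At least one of us is a knight" - this is TRUE because Uma, Olivia, Noah, Eve, and Grace are knights.
- Eve (knight) says "Uma and I are the same type" - this is TRUE because Eve is a knight and Uma is a knight.
- Grace (knight) says "Eve tells the truth" - this is TRUE because Eve is a knight.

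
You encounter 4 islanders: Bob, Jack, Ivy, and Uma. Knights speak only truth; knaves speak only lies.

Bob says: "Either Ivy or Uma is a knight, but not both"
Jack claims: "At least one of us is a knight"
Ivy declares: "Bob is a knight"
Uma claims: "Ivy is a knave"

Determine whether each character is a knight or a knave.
Bob is a knight.
Jack is a knight.
Ivy is a knight.
Uma is a knave.

Verification:
- Bob (knight) says "Either Ivy or Uma is a knight, but not both" - this is TRUE because Ivy is a knight and Uma is a knave.
- Jack (knight) says "At least one of us is a knight" - this is TRUE because Bob, Jack, and Ivy are knights.
- Ivy (knight) says "Bob is a knight" - this is TRUE because Bob is a knight.
- Uma (knave) says "Ivy is a knave" - this is FALSE (a lie) because Ivy is a knight.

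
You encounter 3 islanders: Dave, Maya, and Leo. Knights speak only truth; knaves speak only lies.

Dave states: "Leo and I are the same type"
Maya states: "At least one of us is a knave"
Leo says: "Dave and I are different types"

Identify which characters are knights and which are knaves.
Dave is a knave.
Maya is a knight.
Leo is a knight.

Verification:
- Dave (knave) says "Leo and I are the same type" - this is FALSE (a lie) because Dave is a knave and Leo is a knight.
- Maya (knight) says "At least one of us is a knave" - this is TRUE because Dave is a knave.
- Leo (knight) says "Dave and I are different types" - this is TRUE because Leo is a knight and Dave is a knave.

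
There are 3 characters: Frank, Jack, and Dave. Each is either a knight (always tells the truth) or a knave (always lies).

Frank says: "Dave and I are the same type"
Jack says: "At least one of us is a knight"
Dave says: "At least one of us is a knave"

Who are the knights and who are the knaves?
Frank is a knave.
Jack is a knight.
Dave is a knight.

Verification:
- Frank (knave) says "Dave and I are the same type" - this is FALSE (a lie) because Frank is a knave and Dave is a knight.
- Jack (knight) says "At least one of us is a knight" - this is TRUE because Jack and Dave are knights.
- Dave (knight) says "At least one of us is a knave" - this is TRUE because Frank is a knave.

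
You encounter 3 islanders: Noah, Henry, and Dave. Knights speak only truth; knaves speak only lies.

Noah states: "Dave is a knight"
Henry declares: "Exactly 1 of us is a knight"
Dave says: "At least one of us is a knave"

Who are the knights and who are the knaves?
Noah is a knight.
Henry is a knave.
Dave is a knight.

Verification:
- Noah (knight) says "Dave is a knight" - this is TRUE because Dave is a knight.
- Henry (knave) says "Exactly 1 of us is a knight" - this is FALSE (a lie) because there are 2 knights.
- Dave (knight) says "At least one of us is a knave" - this is TRUE because Henry is a knave.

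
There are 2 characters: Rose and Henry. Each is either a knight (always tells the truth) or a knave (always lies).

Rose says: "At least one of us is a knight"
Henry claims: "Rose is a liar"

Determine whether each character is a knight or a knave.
Rose is a knight.
Henry is a knave.

Verification:
- Rose (knight) says "At least one of us is a knight" - this is TRUE because Rose is a knight.
- Henry (knave) says "Rose is a liar" - this is FALSE (a lie) because Rose is a knight.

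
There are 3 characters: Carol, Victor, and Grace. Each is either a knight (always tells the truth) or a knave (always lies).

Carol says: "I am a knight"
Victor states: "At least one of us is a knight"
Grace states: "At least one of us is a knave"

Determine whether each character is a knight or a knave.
Carol is a knave.
Victor is a knight.
Grace is a knight.

Verification:
- Carol (knave) says "I am a knight" - this is FALSE (a lie) because Carol is a knave.
- Victor (knight) says "At least one of us is a knight" - this is TRUE because Victor and Grace are knights.
- Grace (knight) says "At least one of us is a knave" - this is TRUE because Carol is a knave.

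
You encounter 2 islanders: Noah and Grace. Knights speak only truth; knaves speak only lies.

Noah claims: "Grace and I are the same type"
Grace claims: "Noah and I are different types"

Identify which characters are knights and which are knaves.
Noah is a knave.
Grace is a knight.

Verification:
- Noah (knave) says "Grace and I are the same type" - this is FALSE (a lie) because Noah is a knave and Grace is a knight.
- Grace (knight) says "Noah and I are different types" - this is TRUE because Grace is a knight and Noah is a knave.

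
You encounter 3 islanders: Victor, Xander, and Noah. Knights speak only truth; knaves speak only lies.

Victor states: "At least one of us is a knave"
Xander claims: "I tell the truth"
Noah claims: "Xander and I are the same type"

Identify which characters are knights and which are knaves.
Victor is a knight.
Xander is a knight.
Noah is a knave.

Verification:
- Victor (knight) says "At least one of us is a knave" - this is TRUE because Noah is a knave.
- Xander (knight) says "I tell the truth" - this is TRUE because Xander is a knight.
- Noah (knave) says "Xander and I are the same type" - this is FALSE (a lie) because Noah is a knave and Xander is a knight.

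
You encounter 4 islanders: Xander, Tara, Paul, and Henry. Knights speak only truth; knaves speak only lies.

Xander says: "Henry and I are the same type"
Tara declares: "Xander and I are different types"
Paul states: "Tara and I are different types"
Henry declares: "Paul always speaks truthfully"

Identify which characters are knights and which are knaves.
Xander is a knave.
Tara is a knave.
Paul is a knight.
Henry is a knight.

Verification:
- Xander (knave) says "Henry and I are the same type" - this is FALSE (a lie) because Xander is a knave and Henry is a knight.
- Tara (knave) says "Xander and I are different types" - this is FALSE (a lie) because Tara is a knave and Xander is a knave.
- Paul (knight) says "Tara and I are different types" - this is TRUE because Paul is a knight and Tara is a knave.
- Henry (knight) says "Paul always speaks truthfully" - this is TRUE because Paul is a knight.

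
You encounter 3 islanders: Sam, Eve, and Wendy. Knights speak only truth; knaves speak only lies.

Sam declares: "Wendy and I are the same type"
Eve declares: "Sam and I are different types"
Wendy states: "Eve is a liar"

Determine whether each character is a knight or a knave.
Sam is a knave.
Eve is a knave.
Wendy is a knight.

Verification:
- Sam (knave) says "Wendy and I are the same type" - this is FALSE (a lie) because Sam is a knave and Wendy is a knight.
- Eve (knave) says "Sam and I are different types" - this is FALSE (a lie) because Eve is a knave and Sam is a knave.
- Wendy (knight) says "Eve is a liar" - this is TRUE because Eve is a knave.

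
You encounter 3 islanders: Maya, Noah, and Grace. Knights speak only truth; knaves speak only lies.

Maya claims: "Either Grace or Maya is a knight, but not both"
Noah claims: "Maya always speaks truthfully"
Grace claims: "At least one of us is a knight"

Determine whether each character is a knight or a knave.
Maya is a knave.
Noah is a knave.
Grace is a knave.

Verification:
- Maya (knave) says "Either Grace or Maya is a knight, but not both" - this is FALSE (a lie) because Grace is a knave and Maya is a knave.
- Noah (knave) says "Maya always speaks truthfully" - this is FALSE (a lie) because Maya is a knave.
- Grace (knave) says "At least one of us is a knight" - this is FALSE (a lie) because no one is a knight.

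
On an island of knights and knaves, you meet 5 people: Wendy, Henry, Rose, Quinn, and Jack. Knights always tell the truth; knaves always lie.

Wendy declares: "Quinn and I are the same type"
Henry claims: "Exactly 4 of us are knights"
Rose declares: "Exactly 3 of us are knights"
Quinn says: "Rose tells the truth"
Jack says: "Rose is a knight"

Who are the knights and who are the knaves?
Wendy is a knave.
Henry is a knave.
Rose is a knight.
Quinn is a knight.
Jack is a knight.

Verification:
- Wendy (knave) says "Quinn and I are the same type" - this is FALSE (a lie) because Wendy is a knave and Quinn is a knight.
- Henry (knave) says "Exactly 4 of us are knights" - this is FALSE (a lie) because there are 3 knights.
- Rose (knight) says "Exactly 3 of us are knights" - this is TRUE because there are 3 knights.
- Quinn (knight) says "Rose tells the truth" - this is TRUE because Rose is a knight.
- Jack (knight) says "Rose is a knight" - this is TRUE because Rose is a knight.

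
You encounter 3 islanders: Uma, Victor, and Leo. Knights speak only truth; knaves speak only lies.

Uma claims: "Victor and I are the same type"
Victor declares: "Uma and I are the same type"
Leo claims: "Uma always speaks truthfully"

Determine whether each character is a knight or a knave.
Uma is a knight.
Victor is a knight.
Leo is a knight.

Verification:
- Uma (knight) says "Victor and I are the same type" - this is TRUE because Uma is a knight and Victor is a knight.
- Victor (knight) says "Uma and I are the same type" - this is TRUE because Victor is a knight and Uma is a knight.
- Leo (knight) says "Uma always speaks truthfully" - this is TRUE because Uma is a knight.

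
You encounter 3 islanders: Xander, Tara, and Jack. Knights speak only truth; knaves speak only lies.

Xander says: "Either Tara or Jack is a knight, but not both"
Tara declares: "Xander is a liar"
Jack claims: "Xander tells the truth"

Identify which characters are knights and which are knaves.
Xander is a knight.
Tara is a knave.
Jack is a knight.

Verification:
- Xander (knight) says "Either Tara or Jack is a knight, but not both" - this is TRUE because Tara is a knave and Jack is a knight.
- Tara (knave) says "Xander is a liar" - this is FALSE (a lie) because Xander is a knight.
- Jack (knight) says "Xander tells the truth" - this is TRUE because Xander is a knight.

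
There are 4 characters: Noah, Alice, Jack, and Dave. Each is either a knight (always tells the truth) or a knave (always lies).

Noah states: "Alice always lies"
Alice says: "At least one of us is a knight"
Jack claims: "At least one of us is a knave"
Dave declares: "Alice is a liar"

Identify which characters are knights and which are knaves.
Noah is a knave.
Alice is a knight.
Jack is a knight.
Dave is a knave.

Verification:
- Noah (knave) says "Alice always lies" - this is FALSE (a lie) because Alice is a knight.
- Alice (knight) says "At least one of us is a knight" - this is TRUE because Alice and Jack are knights.
- Jack (knight) says "At least one of us is a knave" - this is TRUE because Noah and Dave are knaves.
- Dave (knave) says "Alice is a liar" - this is FALSE (a lie) because Alice is a knight.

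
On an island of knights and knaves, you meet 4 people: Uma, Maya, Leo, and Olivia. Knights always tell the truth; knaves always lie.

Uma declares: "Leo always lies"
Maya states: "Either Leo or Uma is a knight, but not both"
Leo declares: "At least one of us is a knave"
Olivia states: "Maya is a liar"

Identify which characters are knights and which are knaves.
Uma is a knave.
Maya is a knight.
Leo is a knight.
Olivia is a knave.

Verification:
- Uma (knave) says "Leo always lies" - this is FALSE (a lie) because Leo is a knight.
- Maya (knight) says "Either Leo or Uma is a knight, but not both" - this is TRUE because Leo is a knight and Uma is a knave.
- Leo (knight) says "At least one of us is a knave" - this is TRUE because Uma and Olivia are knaves.
- Olivia (knave) says "Maya is a liar" - this is FALSE (a lie) because Maya is a knight.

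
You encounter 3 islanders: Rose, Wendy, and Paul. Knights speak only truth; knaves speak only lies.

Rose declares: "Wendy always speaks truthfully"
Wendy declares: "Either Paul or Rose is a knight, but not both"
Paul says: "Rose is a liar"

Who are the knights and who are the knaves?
Rose is a knight.
Wendy is a knight.
Paul is a knave.

Verification:
- Rose (knight) says "Wendy always speaks truthfully" - this is TRUE because Wendy is a knight.
- Wendy (knight) says "Either Paul or Rose is a knight, but not both" - this is TRUE because Paul is a knave and Rose is a knight.
- Paul (knave) says "Rose is a liar" - this is FALSE (a lie) because Rose is a knight.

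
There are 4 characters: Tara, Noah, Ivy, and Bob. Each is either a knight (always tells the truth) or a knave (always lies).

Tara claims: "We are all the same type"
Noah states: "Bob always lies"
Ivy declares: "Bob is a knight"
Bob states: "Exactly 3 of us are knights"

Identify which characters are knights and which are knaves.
Tara is a knave.
Noah is a knight.
Ivy is a knave.
Bob is a knave.

Verification:
- Tara (knave) says "We are all the same type" - this is FALSE (a lie) because Noah is a knight and Tara, Ivy, and Bob are knaves.
- Noah (knight) says "Bob always lies" - this is TRUE because Bob is a knave.
- Ivy (knave) says "Bob is a knight" - this is FALSE (a lie) because Bob is a knave.
- Bob (knave) says "Exactly 3 of us are knights" - this is FALSE (a lie) because there are 1 knights.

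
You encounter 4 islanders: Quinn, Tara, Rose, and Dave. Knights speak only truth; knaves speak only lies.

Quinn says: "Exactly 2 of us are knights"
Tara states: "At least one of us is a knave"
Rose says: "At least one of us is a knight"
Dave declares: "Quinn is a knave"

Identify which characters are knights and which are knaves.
Quinn is a knave.
Tara is a knight.
Rose is a knight.
Dave is a knight.

Verification:
- Quinn (knave) says "Exactly 2 of us are knights" - this is FALSE (a lie) because there are 3 knights.
- Tara (knight) says "At least one of us is a knave" - this is TRUE because Quinn is a knave.
- Rose (knight) says "At least one of us is a knight" - this is TRUE because Tara, Rose, and Dave are knights.
- Dave (knight) says "Quinn is a knave" - this is TRUE because Quinn is a knave.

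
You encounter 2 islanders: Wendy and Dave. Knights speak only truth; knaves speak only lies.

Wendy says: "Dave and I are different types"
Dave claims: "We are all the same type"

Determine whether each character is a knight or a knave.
Wendy is a knight.
Dave is a knave.

Verification:
- Wendy (knight) says "Dave and I are different types" - this is TRUE because Wendy is a knight and Dave is a knave.
- Dave (knave) says "We are all the same type" - this is FALSE (a lie) because Wendy is a knight and Dave is a knave.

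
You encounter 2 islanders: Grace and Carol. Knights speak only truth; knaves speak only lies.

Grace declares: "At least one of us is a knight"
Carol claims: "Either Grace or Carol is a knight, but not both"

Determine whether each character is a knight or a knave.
Grace is a knave.
Carol is a knave.

Verification:
- Grace (knave) says "At least one of us is a knight" - this is FALSE (a lie) because no one is a knight.
- Carol (knave) says "Either Grace or Carol is a knight, but not both" - this is FALSE (a lie) because Grace is a knave and Carol is a knave.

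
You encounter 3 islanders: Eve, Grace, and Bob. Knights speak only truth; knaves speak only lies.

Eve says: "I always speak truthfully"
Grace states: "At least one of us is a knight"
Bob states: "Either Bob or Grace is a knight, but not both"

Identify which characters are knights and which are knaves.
Eve is a knave.
Grace is a knave.
Bob is a knave.

Verification:
- Eve (knave) says "I always speak truthfully" - this is FALSE (a lie) because Eve is a knave.
- Grace (knave) says "At least one of us is a knight" - this is FALSE (a lie) because no one is a knight.
- Bob (knave) says "Either Bob or Grace is a knight, but not both" - this is FALSE (a lie) because Bob is a knave and Grace is a knave.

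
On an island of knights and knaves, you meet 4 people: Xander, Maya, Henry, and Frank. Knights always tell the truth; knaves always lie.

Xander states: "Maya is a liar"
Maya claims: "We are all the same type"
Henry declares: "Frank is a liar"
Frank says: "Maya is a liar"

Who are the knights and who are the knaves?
Xander is a knight.
Maya is a knave.
Henry is a knave.
Frank is a knight.

Verification:
- Xander (knight) says "Maya is a liar" - this is TRUE because Maya is a knave.
- Maya (knave) says "We are all the same type" - this is FALSE (a lie) because Xander and Frank are knights and Maya and Henry are knaves.
- Henry (knave) says "Frank is a liar" - this is FALSE (a lie) because Frank is a knight.
- Frank (knight) says "Maya is a liar" - this is TRUE because Maya is a knave.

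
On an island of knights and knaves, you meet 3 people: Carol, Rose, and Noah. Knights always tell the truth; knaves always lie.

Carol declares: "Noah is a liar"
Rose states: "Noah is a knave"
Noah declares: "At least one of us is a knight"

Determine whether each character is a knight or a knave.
Carol is a knave.
Rose is a knave.
Noah is a knight.

Verification:
- Carol (knave) says "Noah is a liar" - this is FALSE (a lie) because Noah is a knight.
- Rose (knave) says "Noah is a knave" - this is FALSE (a lie) because Noah is a knight.
- Noah (knight) says "At least one of us is a knight" - this is TRUE because Noah is a knight.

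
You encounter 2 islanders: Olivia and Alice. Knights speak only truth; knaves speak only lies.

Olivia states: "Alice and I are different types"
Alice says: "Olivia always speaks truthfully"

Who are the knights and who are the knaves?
Olivia is a knave.
Alice is a knave.

Verification:
- Olivia (knave) says "Alice and I are different types" - this is FALSE (a lie) because Olivia is a knave and Alice is a knave.
- Alice (knave) says "Olivia always speaks truthfully" - this is FALSE (a lie) because Olivia is a knave.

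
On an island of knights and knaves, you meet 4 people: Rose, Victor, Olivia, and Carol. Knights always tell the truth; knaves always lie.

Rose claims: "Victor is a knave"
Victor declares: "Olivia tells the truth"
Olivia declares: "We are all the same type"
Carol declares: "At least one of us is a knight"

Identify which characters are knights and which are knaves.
Rose is a knight.
Victor is a knave.
Olivia is a knave.
Carol is a knight.

Verification:
- Rose (knight) says "Victor is a knave" - this is TRUE because Victor is a knave.
- Victor (knave) says "Olivia tells the truth" - this is FALSE (a lie) because Olivia is a knave.
- Olivia (knave) says "We are all the same type" - this is FALSE (a lie) because Rose and Carol are knights and Victor and Olivia are knaves.
- Carol (knight) says "At least one of us is a knight" - this is TRUE because Rose and Carol are knights.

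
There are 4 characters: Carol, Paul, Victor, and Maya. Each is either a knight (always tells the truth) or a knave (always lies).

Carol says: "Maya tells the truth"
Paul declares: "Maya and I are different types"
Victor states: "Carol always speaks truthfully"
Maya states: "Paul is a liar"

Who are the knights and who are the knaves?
Carol is a knave.
Paul is a knight.
Victor is a knave.
Maya is a knave.

Verification:
- Carol (knave) says "Maya tells the truth" - this is FALSE (a lie) because Maya is a knave.
- Paul (knight) says "Maya and I are different types" - this is TRUE because Paul is a knight and Maya is a knave.
- Victor (knave) says "Carol always speaks truthfully" - this is FALSE (a lie) because Carol is a knave.
- Maya (knave) says "Paul is a liar" - this is FALSE (a lie) because Paul is a knight.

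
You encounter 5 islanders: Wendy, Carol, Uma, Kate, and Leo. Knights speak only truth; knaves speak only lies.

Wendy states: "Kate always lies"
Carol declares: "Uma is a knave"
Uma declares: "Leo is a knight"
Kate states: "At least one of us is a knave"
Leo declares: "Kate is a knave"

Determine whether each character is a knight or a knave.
Wendy is a knave.
Carol is a knight.
Uma is a knave.
Kate is a knight.
Leo is a knave.

Verification:
- Wendy (knave) says "Kate always lies" - this is FALSE (a lie) because Kate is a knight.
- Carol (knight) says "Uma is a knave" - this is TRUE because Uma is a knave.
- Uma (knave) says "Leo is a knight" - this is FALSE (a lie) because Leo is a knave.
- Kate (knight) says "At least one of us is a knave" - this is TRUE because Wendy, Uma, and Leo are knaves.
- Leo (knave) says "Kate is a knave" - this is FALSE (a lie) because Kate is a knight.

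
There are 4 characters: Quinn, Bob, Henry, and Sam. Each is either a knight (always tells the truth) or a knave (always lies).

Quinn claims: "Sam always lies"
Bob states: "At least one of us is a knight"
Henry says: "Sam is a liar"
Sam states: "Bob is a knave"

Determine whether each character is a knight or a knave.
Quinn is a knight.
Bob is a knight.
Henry is a knight.
Sam is a knave.

Verification:
- Quinn (knight) says "Sam always lies" - this is TRUE because Sam is a knave.
- Bob (knight) says "At least one of us is a knight" - this is TRUE because Quinn, Bob, and Henry are knights.
- Henry (knight) says "Sam is a liar" - this is TRUE because Sam is a knave.
- Sam (knave) says "Bob is a knave" - this is FALSE (a lie) because Bob is a knight.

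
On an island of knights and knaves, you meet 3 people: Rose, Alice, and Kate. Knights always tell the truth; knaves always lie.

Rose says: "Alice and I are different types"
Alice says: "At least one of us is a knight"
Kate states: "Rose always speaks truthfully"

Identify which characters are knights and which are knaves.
Rose is a knave.
Alice is a knave.
Kate is a knave.

Verification:
- Rose (knave) says "Alice and I are different types" - this is FALSE (a lie) because Rose is a knave and Alice is a knave.
- Alice (knave) says "At least one of us is a knight" - this is FALSE (a lie) because no one is a knight.
- Kate (knave) says "Rose always speaks truthfully" - this is FALSE (a lie) because Rose is a knave.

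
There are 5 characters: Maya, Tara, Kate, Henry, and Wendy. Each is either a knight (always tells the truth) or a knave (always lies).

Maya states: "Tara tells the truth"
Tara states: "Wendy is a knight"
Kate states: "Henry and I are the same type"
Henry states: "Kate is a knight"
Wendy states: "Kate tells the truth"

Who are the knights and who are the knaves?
Maya is a knight.
Tara is a knight.
Kate is a knight.
Henry is a knight.
Wendy is a knight.

Verification:
- Maya (knight) says "Tara tells the truth" - this is TRUE because Tara is a knight.
- Tara (knight) says "Wendy is a knight" - this is TRUE because Wendy is a knight.
- Kate (knight) says "Henry and I are the same type" - this is TRUE because Kate is a knight and Henry is a knight.
- Henry (knight) says "Kate is a knight" - this is TRUE because Kate is a knight.
- Wendy (knight) says "Kate tells the truth" - this is TRUE because Kate is a knight.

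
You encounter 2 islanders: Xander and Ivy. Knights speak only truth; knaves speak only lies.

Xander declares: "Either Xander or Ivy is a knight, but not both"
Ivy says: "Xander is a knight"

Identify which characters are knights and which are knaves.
Xander is a knave.
Ivy is a knave.

Verification:
- Xander (knave) says "Either Xander or Ivy is a knight, but not both" - this is FALSE (a lie) because Xander is a knave and Ivy is a knave.
- Ivy (knave) says "Xander is a knight" - this is FALSE (a lie) because Xander is a knave.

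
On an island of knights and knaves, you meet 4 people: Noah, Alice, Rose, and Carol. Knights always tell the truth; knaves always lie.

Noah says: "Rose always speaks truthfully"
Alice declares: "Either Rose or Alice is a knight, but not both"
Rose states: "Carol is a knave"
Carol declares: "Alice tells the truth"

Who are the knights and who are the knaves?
Noah is a knave.
Alice is a knight.
Rose is a knave.
Carol is a knight.

Verification:
- Noah (knave) says "Rose always speaks truthfully" - this is FALSE (a lie) because Rose is a knave.
- Alice (knight) says "Either Rose or Alice is a knight, but not both" - this is TRUE because Rose is a knave and Alice is a knight.
- Rose (knave) says "Carol is a knave" - this is FALSE (a lie) because Carol is a knight.
- Carol (knight) says "Alice tells the truth" - this is TRUE because Alice is a knight.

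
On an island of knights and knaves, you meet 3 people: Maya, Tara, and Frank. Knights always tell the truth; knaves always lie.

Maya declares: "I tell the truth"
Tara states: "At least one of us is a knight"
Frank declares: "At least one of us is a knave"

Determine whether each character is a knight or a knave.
Maya is a knave.
Tara is a knight.
Frank is a knight.

Verification:
- Maya (knave) says "I tell the truth" - this is FALSE (a lie) because Maya is a knave.
- Tara (knight) says "At least one of us is a knight" - this is TRUE because Tara and Frank are knights.
- Frank (knight) says "At least one of us is a knave" - this is TRUE because Maya is a knave.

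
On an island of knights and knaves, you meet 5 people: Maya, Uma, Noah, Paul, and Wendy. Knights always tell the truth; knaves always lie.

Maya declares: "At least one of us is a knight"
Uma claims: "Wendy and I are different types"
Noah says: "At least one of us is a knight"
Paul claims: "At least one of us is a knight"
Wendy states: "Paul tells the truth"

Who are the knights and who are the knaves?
Maya is a knave.
Uma is a knave.
Noah is a knave.
Paul is a knave.
Wendy is a knave.

Verification:
- Maya (knave) says "At least one of us is a knight" - this is FALSE (a lie) because no one is a knight.
- Uma (knave) says "Wendy and I are different types" - this is FALSE (a lie) because Uma is a knave and Wendy is a knave.
- Noah (knave) says "At least one of us is a knight" - this is FALSE (a lie) because no one is a knight.
- Paul (knave) says "At least one of us is a knight" - this is FALSE (a lie) because no one is a knight.
- Wendy (knave) says "Paul tells the truth" - this is FALSE (a lie) because Paul is a knave.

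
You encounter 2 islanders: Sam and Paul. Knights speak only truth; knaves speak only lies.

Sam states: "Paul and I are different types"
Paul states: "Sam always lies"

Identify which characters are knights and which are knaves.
Sam is a knight.
Paul is a knave.

Verification:
- Sam (knight) says "Paul and I are different types" - this is TRUE because Sam is a knight and Paul is a knave.
- Paul (knave) says "Sam always lies" - this is FALSE (a lie) because Sam is a knight.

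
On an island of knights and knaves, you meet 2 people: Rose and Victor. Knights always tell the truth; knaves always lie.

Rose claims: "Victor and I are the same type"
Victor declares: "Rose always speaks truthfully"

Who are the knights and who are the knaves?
Rose is a knight.
Victor is a knight.

Verification:
- Rose (knight) says "Victor and I are the same type" - this is TRUE because Rose is a knight and Victor is a knight.
- Victor (knight) says "Rose always speaks truthfully" - this is TRUE because Rose is a knight.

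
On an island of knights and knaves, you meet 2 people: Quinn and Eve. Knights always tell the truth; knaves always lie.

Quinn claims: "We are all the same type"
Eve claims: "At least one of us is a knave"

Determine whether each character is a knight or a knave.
Quinn is a knave.
Eve is a knight.

Verification:
- Quinn (knave) says "We are all the same type" - this is FALSE (a lie) because Eve is a knight and Quinn is a knave.
- Eve (knight) says "At least one of us is a knave" - this is TRUE because Quinn is a knave.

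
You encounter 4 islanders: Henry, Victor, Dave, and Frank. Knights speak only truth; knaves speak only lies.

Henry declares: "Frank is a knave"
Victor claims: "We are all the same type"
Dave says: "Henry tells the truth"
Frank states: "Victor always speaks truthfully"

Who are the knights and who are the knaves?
Henry is a knight.
Victor is a knave.
Dave is a knight.
Frank is a knave.

Verification:
- Henry (knight) says "Frank is a knave" - this is TRUE because Frank is a knave.
- Victor (knave) says "We are all the same type" - this is FALSE (a lie) because Henry and Dave are knights and Victor and Frank are knaves.
- Dave (knight) says "Henry tells the truth" - this is TRUE because Henry is a knight.
- Frank (knave) says "Victor always speaks truthfully" - this is FALSE (a lie) because Victor is a knave.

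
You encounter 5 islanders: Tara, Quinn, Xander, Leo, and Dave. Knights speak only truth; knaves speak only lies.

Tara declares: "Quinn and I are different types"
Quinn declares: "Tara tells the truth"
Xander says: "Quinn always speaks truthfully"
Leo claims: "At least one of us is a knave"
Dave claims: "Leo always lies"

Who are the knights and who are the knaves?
Tara is a knave.
Quinn is a knave.
Xander is a knave.
Leo is a knight.
Dave is a knave.

Verification:
- Tara (knave) says "Quinn and I are different types" - this is FALSE (a lie) because Tara is a knave and Quinn is a knave.
- Quinn (knave) says "Tara tells the truth" - this is FALSE (a lie) because Tara is a knave.
- Xander (knave) says "Quinn always speaks truthfully" - this is FALSE (a lie) because Quinn is a knave.
- Leo (knight) says "At least one of us is a knave" - this is TRUE because Tara, Quinn, Xander, and Dave are knaves.
- Dave (knave) says "Leo always lies" - this is FALSE (a lie) because Leo is a knight.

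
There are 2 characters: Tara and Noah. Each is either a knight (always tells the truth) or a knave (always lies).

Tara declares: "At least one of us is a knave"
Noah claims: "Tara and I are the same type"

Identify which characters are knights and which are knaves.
Tara is a knight.
Noah is a knave.

Verification:
- Tara (knight) says "At least one of us is a knave" - this is TRUE because Noah is a knave.
- Noah (knave) says "Tara and I are the same type" - this is FALSE (a lie) because Noah is a knave and Tara is a knight.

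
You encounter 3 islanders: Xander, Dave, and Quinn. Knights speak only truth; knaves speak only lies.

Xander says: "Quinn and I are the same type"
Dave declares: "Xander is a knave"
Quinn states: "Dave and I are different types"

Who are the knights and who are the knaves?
Xander is a knight.
Dave is a knave.
Quinn is a knight.

Verification:
- Xander (knight) says "Quinn and I are the same type" - this is TRUE because Xander is a knight and Quinn is a knight.
- Dave (knave) says "Xander is a knave" - this is FALSE (a lie) because Xander is a knight.
- Quinn (knight) says "Dave and I are different types" - this is TRUE because Quinn is a knight and Dave is a knave.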